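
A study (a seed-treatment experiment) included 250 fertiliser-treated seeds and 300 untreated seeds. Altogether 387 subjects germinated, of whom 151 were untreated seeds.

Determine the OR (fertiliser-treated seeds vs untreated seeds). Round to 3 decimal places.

fertiliser-treated seeds with the outcome: 387 − 151 = 236
fertiliser-treated seeds without the outcome: 250 − 236 = 14
untreated seeds without the outcome: 300 − 151 = 149
OR = (236 × 149) / (14 × 151) = 35164/2114 ≈ 16.634

OR = 16.634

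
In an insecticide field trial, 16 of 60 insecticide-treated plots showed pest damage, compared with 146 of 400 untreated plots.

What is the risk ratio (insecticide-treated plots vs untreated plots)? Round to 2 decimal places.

RR = 0.73

risk, insecticide-treated plots = 16/60 = 0.2667
risk, untreated plots = 146/400 = 0.3650
RR = 0.2667 / 0.3650 = 0.73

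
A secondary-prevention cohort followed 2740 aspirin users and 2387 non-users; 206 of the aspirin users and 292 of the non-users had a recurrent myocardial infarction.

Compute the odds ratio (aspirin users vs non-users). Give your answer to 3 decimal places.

OR: 0.583

odds, aspirin users = 206/2534 = 0.0813
odds, non-users = 292/2095 = 0.1394
OR = 0.0813 / 0.1394 = 0.583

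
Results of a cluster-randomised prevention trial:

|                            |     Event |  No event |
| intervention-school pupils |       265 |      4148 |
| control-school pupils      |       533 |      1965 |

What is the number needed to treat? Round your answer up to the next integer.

7

risk, intervention-school pupils = 265/4413 = 0.060050
risk, control-school pupils = 533/2498 = 0.213371
absolute risk difference = 0.153321
1 / 0.153321 = 6.522 → round up → 7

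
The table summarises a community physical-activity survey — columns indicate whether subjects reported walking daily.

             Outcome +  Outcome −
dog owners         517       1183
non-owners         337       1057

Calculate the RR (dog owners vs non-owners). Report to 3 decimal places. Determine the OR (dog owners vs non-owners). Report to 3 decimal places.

risk, dog owners = 517/1700 = 0.3041
risk, non-owners = 337/1394 = 0.2418
RR = 0.3041 / 0.2418 = 1.258
OR = (517 × 1057) / (1183 × 337) = 546469/398671 ≈ 1.371

RR = 1.258; OR = 1.371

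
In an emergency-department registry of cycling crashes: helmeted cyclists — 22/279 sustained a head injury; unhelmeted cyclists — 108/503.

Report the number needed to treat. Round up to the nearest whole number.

risk, helmeted cyclists = 22/279 = 0.078853
risk, unhelmeted cyclists = 108/503 = 0.214712
absolute risk difference = 0.135859
1 / 0.135859 = 7.361 → round up → 8

NNT ≈ 8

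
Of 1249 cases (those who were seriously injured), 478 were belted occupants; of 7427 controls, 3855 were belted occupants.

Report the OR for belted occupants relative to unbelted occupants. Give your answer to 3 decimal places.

OR = (478 × 3572) / (3855 × 771) = 1707416/2972205 ≈ 0.574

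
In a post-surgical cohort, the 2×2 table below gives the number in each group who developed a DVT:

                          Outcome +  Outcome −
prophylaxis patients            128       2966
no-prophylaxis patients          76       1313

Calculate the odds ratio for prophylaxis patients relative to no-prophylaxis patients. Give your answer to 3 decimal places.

0.746

odds, prophylaxis patients = 128/2966 = 0.04316
odds, no-prophylaxis patients = 76/1313 = 0.05788
OR = 0.04316 / 0.05788 = 0.746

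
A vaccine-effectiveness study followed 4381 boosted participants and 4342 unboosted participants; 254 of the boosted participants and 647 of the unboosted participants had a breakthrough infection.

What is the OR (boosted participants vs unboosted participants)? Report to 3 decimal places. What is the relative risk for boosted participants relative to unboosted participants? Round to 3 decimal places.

OR = (254 × 3695) / (4127 × 647) = 938530/2670169 ≈ 0.351
risk, boosted participants = 254/4381 = 0.0580
risk, unboosted participants = 647/4342 = 0.1490
RR = 0.0580 / 0.1490 = 0.389

OR = 0.351; RR = 0.389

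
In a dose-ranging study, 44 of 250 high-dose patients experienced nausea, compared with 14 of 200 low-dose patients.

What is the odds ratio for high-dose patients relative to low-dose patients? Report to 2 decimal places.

OR = (44 × 186) / (206 × 14) = 8184/2884 ≈ 2.84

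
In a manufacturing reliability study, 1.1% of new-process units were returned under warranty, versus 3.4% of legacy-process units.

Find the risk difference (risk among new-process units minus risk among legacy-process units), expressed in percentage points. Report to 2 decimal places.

risk difference = 0.01100 − 0.03400 = -0.02300 → -2.30 percentage points

RD: -2.30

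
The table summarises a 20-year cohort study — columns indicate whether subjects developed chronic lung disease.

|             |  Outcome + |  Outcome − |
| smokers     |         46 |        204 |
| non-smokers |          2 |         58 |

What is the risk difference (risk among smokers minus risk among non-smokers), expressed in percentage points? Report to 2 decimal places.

RD: 15.07

risk, smokers = 46/250 = 0.18400
risk, non-smokers = 2/60 = 0.03333
risk difference = 0.18400 − 0.03333 = 0.15067 → 15.07 percentage points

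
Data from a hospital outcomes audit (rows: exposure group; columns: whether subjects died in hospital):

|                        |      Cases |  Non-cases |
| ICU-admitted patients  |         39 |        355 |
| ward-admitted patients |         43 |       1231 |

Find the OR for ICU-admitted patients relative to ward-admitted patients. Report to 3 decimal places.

OR = (39 × 1231) / (355 × 43) = 48009/15265 ≈ 3.145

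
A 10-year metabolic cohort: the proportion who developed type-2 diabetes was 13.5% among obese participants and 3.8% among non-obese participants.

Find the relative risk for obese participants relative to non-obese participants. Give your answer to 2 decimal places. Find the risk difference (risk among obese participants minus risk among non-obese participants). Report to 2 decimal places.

RR = 0.13500 / 0.03800 = 3.55
risk difference = 0.13500 − 0.03800 = 0.10

RR = 3.55; RD = 0.10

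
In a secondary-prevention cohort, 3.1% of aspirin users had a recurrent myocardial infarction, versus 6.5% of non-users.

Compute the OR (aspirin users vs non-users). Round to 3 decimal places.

odds, aspirin users = 0.03100/0.96900 = 0.03199
odds, non-users = 0.06500/0.93500 = 0.06952
OR = 0.03199 / 0.06952 = 0.460

0.460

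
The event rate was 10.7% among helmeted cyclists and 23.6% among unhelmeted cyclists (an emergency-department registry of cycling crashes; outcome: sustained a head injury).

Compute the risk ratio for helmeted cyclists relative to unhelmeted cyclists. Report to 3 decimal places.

RR = 0.1070 / 0.2360 = 0.453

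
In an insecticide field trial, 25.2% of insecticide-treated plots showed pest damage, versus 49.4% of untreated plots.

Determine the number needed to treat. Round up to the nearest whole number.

5

absolute risk difference = 0.242000
1 / 0.242000 = 4.132 → round up → 5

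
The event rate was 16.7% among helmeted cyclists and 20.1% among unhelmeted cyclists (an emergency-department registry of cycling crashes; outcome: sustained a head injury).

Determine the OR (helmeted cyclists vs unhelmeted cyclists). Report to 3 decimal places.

0.797

odds, helmeted cyclists = 0.1670/0.8330 = 0.2005
odds, unhelmeted cyclists = 0.2010/0.7990 = 0.2516
OR = 0.2005 / 0.2516 = 0.797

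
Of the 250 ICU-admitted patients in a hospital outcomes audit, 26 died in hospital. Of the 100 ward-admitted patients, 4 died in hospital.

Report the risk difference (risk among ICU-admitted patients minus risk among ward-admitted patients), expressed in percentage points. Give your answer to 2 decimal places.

RD = 6.40

risk, ICU-admitted patients = 26/250 = 0.10400
risk, ward-admitted patients = 4/100 = 0.04000
risk difference = 0.10400 − 0.04000 = 0.06400 → 6.40 percentage points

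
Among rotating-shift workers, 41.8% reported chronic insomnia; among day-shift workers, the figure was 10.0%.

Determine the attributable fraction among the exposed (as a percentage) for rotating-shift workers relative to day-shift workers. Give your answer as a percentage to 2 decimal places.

AR% = (0.4180 − 0.1000) / 0.4180 = 0.7608 → 76.08%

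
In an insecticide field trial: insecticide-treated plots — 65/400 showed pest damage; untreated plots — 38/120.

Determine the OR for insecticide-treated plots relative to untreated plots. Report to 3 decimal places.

OR = (65 × 82) / (335 × 38) = 5330/12730 ≈ 0.419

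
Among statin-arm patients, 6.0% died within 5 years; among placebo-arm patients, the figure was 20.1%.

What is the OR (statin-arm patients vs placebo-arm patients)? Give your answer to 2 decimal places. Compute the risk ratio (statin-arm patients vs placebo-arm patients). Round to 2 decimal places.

OR = 0.25; RR = 0.30

odds, statin-arm patients = 0.0600/0.9400 = 0.0638
odds, placebo-arm patients = 0.2010/0.7990 = 0.2516
OR = 0.0638 / 0.2516 = 0.25
RR = 0.0600 / 0.2010 = 0.30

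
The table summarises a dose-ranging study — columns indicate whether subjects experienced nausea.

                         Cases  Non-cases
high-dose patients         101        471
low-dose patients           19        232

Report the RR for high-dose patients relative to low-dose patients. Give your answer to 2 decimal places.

2.33

risk, high-dose patients = 101/572 = 0.1766
risk, low-dose patients = 19/251 = 0.0757
RR = 0.1766 / 0.0757 = 2.33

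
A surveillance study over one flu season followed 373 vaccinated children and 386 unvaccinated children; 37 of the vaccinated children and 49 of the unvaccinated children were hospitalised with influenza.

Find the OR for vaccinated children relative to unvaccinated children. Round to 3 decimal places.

OR = (37 × 337) / (336 × 49) = 12469/16464 ≈ 0.757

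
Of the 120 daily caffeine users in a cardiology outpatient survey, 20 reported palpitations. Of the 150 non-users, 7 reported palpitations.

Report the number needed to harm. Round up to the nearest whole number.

9

risk, daily caffeine users = 20/120 = 0.166667
risk, non-users = 7/150 = 0.046667
absolute risk difference = 0.120000
1 / 0.120000 = 8.333 → round up → 9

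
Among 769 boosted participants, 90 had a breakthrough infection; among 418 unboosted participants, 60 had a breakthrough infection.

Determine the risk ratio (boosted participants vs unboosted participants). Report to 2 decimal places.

0.82

risk, boosted participants = 90/769 = 0.1170
risk, unboosted participants = 60/418 = 0.1435
RR = 0.1170 / 0.1435 = 0.82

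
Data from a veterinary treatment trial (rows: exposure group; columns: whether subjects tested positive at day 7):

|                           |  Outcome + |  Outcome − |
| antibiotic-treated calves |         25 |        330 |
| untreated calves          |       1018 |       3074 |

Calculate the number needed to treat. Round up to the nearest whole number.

NNT = 6

risk, antibiotic-treated calves = 25/355 = 0.070423
risk, untreated calves = 1018/4092 = 0.248778
absolute risk difference = 0.178356
1 / 0.178356 = 5.607 → round up → 6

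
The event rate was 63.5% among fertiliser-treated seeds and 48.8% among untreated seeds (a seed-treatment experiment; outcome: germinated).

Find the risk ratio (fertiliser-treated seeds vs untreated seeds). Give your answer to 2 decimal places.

RR = 0.6350 / 0.4880 = 1.30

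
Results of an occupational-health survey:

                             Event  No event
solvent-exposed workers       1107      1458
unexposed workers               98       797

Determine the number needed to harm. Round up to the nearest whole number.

risk, solvent-exposed workers = 1107/2565 = 0.431579
risk, unexposed workers = 98/895 = 0.109497
absolute risk difference = 0.322082
1 / 0.322082 = 3.105 → round up → 4

NNH ≈ 4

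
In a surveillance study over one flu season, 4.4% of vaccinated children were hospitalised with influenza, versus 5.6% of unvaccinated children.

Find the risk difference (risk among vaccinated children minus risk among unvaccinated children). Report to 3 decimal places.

risk difference = 0.04400 − 0.05600 = -0.012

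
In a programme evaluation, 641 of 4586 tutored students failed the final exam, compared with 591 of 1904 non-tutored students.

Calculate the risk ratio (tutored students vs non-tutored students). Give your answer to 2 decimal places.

RR ≈ 0.45

risk, tutored students = 641/4586 = 0.1398
risk, non-tutored students = 591/1904 = 0.3104
RR = 0.1398 / 0.3104 = 0.45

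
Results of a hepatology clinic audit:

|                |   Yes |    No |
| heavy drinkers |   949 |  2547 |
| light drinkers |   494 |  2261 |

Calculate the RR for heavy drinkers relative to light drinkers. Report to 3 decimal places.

RR = 1.514

risk, heavy drinkers = 949/3496 = 0.2715
risk, light drinkers = 494/2755 = 0.1793
RR = 0.2715 / 0.1793 = 1.514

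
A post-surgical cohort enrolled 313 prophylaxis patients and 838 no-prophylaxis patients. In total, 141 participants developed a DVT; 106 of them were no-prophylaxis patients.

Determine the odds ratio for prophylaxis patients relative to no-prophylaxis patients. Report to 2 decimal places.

0.87

prophylaxis patients with the outcome: 141 − 106 = 35
prophylaxis patients without the outcome: 313 − 35 = 278
no-prophylaxis patients without the outcome: 838 − 106 = 732
odds, prophylaxis patients = 35/278 = 0.1259
odds, no-prophylaxis patients = 106/732 = 0.1448
OR = 0.1259 / 0.1448 = 0.87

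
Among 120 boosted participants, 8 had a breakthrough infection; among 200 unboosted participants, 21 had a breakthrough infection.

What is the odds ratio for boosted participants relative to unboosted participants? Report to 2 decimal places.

OR = (8 × 179) / (112 × 21) = 1432/2352 ≈ 0.61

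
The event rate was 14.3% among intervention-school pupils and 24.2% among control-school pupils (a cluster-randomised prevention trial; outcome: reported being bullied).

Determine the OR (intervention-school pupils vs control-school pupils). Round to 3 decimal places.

OR = 0.523

odds, intervention-school pupils = 0.1430/0.8570 = 0.1669
odds, control-school pupils = 0.2420/0.7580 = 0.3193
OR = 0.1669 / 0.3193 = 0.523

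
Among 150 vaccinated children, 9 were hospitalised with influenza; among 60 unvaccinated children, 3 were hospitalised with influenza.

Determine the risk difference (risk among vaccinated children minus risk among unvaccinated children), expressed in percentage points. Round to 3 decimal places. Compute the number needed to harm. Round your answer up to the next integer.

RD = 1.000; NNH = 100

risk, vaccinated children = 9/150 = 0.0600
risk, unvaccinated children = 3/60 = 0.0500
risk difference = 0.0600 − 0.0500 = 0.0100 → 1.000 percentage points
absolute risk difference = 0.010000
1 / 0.010000 = 100.000 → round up → 100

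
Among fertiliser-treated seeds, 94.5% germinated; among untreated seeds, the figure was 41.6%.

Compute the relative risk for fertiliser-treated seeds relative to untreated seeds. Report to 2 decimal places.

RR = 0.9450 / 0.4160 = 2.27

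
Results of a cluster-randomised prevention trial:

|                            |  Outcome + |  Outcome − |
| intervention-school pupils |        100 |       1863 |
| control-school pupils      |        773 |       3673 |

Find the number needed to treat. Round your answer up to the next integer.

risk, intervention-school pupils = 100/1963 = 0.050942
risk, control-school pupils = 773/4446 = 0.173864
absolute risk difference = 0.122922
1 / 0.122922 = 8.135 → round up → 9

NNT = 9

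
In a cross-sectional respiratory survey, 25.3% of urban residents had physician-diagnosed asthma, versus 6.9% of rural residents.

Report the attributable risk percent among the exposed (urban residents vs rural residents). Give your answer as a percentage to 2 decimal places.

AR% = (0.2530 − 0.0690) / 0.2530 = 0.7273 → 72.73%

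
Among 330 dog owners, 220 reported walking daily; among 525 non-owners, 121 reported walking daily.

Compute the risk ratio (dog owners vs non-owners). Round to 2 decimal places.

risk, dog owners = 220/330 = 0.6667
risk, non-owners = 121/525 = 0.2305
RR = 0.6667 / 0.2305 = 2.89

RR: 2.89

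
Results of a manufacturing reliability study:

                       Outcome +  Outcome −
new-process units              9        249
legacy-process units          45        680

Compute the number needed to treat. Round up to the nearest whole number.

NNT ≈ 37

risk, new-process units = 9/258 = 0.034884
risk, legacy-process units = 45/725 = 0.062069
absolute risk difference = 0.027185
1 / 0.027185 = 36.785 → round up → 37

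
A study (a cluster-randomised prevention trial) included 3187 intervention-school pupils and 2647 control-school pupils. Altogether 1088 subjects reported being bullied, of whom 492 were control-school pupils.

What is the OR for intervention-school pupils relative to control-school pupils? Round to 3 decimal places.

intervention-school pupils with the outcome: 1088 − 492 = 596
intervention-school pupils without the outcome: 3187 − 596 = 2591
control-school pupils without the outcome: 2647 − 492 = 2155
OR = (596 × 2155) / (2591 × 492) = 1284380/1274772 ≈ 1.008

OR ≈ 1.008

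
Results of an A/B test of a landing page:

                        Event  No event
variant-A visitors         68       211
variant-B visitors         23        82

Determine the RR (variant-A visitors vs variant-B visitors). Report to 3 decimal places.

1.113

risk, variant-A visitors = 68/279 = 0.2437
risk, variant-B visitors = 23/105 = 0.2190
RR = 0.2437 / 0.2190 = 1.113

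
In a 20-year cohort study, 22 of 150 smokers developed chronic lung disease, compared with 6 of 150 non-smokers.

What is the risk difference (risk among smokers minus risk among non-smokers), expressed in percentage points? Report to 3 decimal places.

RD: 10.667

risk, smokers = 22/150 = 0.14667
risk, non-smokers = 6/150 = 0.04000
risk difference = 0.14667 − 0.04000 = 0.10667 → 10.667 percentage points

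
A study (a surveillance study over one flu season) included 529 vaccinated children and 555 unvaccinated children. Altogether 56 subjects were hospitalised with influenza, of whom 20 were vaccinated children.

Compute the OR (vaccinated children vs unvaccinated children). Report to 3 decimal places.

vaccinated children without the outcome: 529 − 20 = 509
unvaccinated children with the outcome: 56 − 20 = 36
unvaccinated children without the outcome: 555 − 36 = 519
odds, vaccinated children = 20/509 = 0.03929
odds, unvaccinated children = 36/519 = 0.06936
OR = 0.03929 / 0.06936 = 0.566

0.566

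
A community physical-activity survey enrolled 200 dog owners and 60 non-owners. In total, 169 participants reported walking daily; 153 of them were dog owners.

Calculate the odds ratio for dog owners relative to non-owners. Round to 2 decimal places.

dog owners without the outcome: 200 − 153 = 47
non-owners with the outcome: 169 − 153 = 16
non-owners without the outcome: 60 − 16 = 44
odds, dog owners = 153/47 = 3.2553
odds, non-owners = 16/44 = 0.3636
OR = 3.2553 / 0.3636 = 8.95

OR = 8.95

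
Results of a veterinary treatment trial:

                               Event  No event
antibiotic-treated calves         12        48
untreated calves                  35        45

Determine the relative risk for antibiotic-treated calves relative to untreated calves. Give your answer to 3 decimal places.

risk, antibiotic-treated calves = 12/60 = 0.2000
risk, untreated calves = 35/80 = 0.4375
RR = 0.2000 / 0.4375 = 0.457

0.457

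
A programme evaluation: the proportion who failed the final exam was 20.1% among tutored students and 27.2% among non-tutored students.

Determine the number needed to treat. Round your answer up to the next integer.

absolute risk difference = 0.071000
1 / 0.071000 = 14.085 → round up → 15

15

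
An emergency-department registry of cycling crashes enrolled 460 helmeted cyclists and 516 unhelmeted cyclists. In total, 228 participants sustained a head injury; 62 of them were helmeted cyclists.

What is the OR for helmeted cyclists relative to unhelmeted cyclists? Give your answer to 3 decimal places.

helmeted cyclists without the outcome: 460 − 62 = 398
unhelmeted cyclists with the outcome: 228 − 62 = 166
unhelmeted cyclists without the outcome: 516 − 166 = 350
OR = (62 × 350) / (398 × 166) = 21700/66068 ≈ 0.328

OR ≈ 0.328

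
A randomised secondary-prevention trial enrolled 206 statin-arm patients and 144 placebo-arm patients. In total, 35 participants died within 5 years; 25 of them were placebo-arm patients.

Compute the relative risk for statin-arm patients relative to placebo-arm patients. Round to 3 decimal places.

statin-arm patients with the outcome: 35 − 25 = 10
statin-arm patients without the outcome: 206 − 10 = 196
placebo-arm patients without the outcome: 144 − 25 = 119
risk, statin-arm patients = 10/206 = 0.04854
risk, placebo-arm patients = 25/144 = 0.17361
RR = 0.04854 / 0.17361 = 0.280

RR = 0.280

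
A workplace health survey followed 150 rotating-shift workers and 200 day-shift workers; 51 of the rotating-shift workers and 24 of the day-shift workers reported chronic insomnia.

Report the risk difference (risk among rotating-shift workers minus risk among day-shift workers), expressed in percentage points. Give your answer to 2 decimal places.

risk, rotating-shift workers = 51/150 = 0.3400
risk, day-shift workers = 24/200 = 0.1200
risk difference = 0.3400 − 0.1200 = 0.2200 → 22.00 percentage points

22.00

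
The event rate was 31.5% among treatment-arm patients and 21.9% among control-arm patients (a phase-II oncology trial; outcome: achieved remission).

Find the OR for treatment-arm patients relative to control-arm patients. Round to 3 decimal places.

1.640

odds, treatment-arm patients = 0.3150/0.6850 = 0.4599
odds, control-arm patients = 0.2190/0.7810 = 0.2804
OR = 0.4599 / 0.2804 = 1.640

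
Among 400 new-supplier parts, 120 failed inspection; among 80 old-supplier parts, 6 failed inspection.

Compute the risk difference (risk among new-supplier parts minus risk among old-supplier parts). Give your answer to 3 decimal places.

0.225

risk, new-supplier parts = 120/400 = 0.3000
risk, old-supplier parts = 6/80 = 0.0750
risk difference = 0.3000 − 0.0750 = 0.225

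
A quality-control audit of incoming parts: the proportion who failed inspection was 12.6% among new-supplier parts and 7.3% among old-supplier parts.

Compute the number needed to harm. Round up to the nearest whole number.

absolute risk difference = 0.053000
1 / 0.053000 = 18.868 → round up → 19

19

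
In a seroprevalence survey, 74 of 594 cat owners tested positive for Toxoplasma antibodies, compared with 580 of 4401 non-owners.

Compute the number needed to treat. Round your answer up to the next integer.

risk, cat owners = 74/594 = 0.124579
risk, non-owners = 580/4401 = 0.131788
absolute risk difference = 0.007209
1 / 0.007209 = 138.715 → round up → 139

NNT = 139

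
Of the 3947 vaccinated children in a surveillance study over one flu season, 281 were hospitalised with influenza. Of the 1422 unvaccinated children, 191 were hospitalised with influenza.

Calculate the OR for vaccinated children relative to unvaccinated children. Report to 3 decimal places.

0.494

odds, vaccinated children = 281/3666 = 0.0767
odds, unvaccinated children = 191/1231 = 0.1552
OR = 0.0767 / 0.1552 = 0.494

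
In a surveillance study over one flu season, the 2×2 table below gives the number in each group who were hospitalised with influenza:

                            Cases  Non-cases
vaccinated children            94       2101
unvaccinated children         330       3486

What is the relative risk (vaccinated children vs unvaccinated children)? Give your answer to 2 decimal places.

risk, vaccinated children = 94/2195 = 0.04282
risk, unvaccinated children = 330/3816 = 0.08648
RR = 0.04282 / 0.08648 = 0.50

RR: 0.50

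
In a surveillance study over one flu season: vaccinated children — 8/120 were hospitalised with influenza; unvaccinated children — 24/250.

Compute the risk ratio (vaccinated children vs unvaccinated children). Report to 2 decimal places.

risk, vaccinated children = 8/120 = 0.0667
risk, unvaccinated children = 24/250 = 0.0960
RR = 0.0667 / 0.0960 = 0.69

RR ≈ 0.69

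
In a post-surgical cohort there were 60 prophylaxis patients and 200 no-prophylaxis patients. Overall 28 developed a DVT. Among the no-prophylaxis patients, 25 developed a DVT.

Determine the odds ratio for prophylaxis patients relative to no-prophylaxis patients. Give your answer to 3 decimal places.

prophylaxis patients with the outcome: 28 − 25 = 3
prophylaxis patients without the outcome: 60 − 3 = 57
no-prophylaxis patients without the outcome: 200 − 25 = 175
odds, prophylaxis patients = 3/57 = 0.0526
odds, no-prophylaxis patients = 25/175 = 0.1429
OR = 0.0526 / 0.1429 = 0.368

OR ≈ 0.368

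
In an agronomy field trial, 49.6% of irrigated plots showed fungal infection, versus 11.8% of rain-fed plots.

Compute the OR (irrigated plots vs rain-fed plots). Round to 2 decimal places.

7.36

odds, irrigated plots = 0.4960/0.5040 = 0.9841
odds, rain-fed plots = 0.1180/0.8820 = 0.1338
OR = 0.9841 / 0.1338 = 7.36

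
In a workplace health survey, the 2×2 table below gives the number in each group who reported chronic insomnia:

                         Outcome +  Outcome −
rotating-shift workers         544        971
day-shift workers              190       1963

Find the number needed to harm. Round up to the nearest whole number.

risk, rotating-shift workers = 544/1515 = 0.359076
risk, day-shift workers = 190/2153 = 0.088249
absolute risk difference = 0.270827
1 / 0.270827 = 3.692 → round up → 4

4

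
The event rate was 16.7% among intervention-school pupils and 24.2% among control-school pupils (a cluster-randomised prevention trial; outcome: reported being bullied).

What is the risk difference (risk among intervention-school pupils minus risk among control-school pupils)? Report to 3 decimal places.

risk difference = 0.1670 − 0.2420 = -0.075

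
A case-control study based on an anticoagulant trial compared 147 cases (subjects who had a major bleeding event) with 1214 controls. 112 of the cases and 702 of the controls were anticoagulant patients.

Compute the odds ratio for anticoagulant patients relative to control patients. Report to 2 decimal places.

OR = (112 × 512) / (702 × 35) = 57344/24570 ≈ 2.33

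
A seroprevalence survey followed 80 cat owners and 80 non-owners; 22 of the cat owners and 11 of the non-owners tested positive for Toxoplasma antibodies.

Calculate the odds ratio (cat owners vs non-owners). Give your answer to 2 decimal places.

odds, cat owners = 22/58 = 0.3793
odds, non-owners = 11/69 = 0.1594
OR = 0.3793 / 0.1594 = 2.38

2.38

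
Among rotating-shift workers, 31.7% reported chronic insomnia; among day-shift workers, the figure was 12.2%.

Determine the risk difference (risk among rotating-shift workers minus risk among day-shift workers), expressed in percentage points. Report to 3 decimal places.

risk difference = 0.3170 − 0.1220 = 0.1950 → 19.500 percentage points

19.500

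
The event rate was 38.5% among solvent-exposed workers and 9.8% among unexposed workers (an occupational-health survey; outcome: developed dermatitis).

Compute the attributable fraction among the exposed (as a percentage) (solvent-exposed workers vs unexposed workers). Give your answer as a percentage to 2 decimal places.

AR% = (0.3850 − 0.0980) / 0.3850 = 0.7455 → 74.55%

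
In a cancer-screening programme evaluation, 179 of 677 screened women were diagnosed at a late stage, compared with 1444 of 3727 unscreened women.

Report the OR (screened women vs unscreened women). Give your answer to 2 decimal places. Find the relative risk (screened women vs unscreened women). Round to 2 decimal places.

odds, screened women = 179/498 = 0.3594
odds, unscreened women = 1444/2283 = 0.6325
OR = 0.3594 / 0.6325 = 0.57
risk, screened women = 179/677 = 0.2644
risk, unscreened women = 1444/3727 = 0.3874
RR = 0.2644 / 0.3874 = 0.68

OR = 0.57; RR = 0.68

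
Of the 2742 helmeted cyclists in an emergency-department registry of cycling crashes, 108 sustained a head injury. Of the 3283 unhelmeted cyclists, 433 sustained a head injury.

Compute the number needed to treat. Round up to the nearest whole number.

risk, helmeted cyclists = 108/2742 = 0.039387
risk, unhelmeted cyclists = 433/3283 = 0.131892
absolute risk difference = 0.092504
1 / 0.092504 = 10.810 → round up → 11

11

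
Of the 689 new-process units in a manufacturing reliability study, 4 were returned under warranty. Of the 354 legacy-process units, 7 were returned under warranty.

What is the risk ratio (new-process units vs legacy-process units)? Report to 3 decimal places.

risk, new-process units = 4/689 = 0.00581
risk, legacy-process units = 7/354 = 0.01977
RR = 0.00581 / 0.01977 = 0.294

RR: 0.294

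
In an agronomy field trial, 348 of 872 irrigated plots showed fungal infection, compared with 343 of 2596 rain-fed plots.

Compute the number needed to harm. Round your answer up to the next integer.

NNH = 4

risk, irrigated plots = 348/872 = 0.399083
risk, rain-fed plots = 343/2596 = 0.132126
absolute risk difference = 0.266956
1 / 0.266956 = 3.746 → round up → 4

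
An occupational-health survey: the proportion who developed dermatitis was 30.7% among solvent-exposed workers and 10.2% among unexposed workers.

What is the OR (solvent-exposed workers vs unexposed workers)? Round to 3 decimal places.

OR: 3.900

odds, solvent-exposed workers = 0.3070/0.6930 = 0.4430
odds, unexposed workers = 0.1020/0.8980 = 0.1136
OR = 0.4430 / 0.1136 = 3.900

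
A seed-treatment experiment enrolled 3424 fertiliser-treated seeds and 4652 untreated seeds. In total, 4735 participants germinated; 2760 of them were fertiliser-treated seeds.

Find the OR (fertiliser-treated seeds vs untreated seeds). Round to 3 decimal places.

OR = 5.634

fertiliser-treated seeds without the outcome: 3424 − 2760 = 664
untreated seeds with the outcome: 4735 − 2760 = 1975
untreated seeds without the outcome: 4652 − 1975 = 2677
OR = (2760 × 2677) / (664 × 1975) = 7388520/1311400 ≈ 5.634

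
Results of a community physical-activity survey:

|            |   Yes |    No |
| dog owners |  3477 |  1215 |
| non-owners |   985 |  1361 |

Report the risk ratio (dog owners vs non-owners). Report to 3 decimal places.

risk, dog owners = 3477/4692 = 0.7410
risk, non-owners = 985/2346 = 0.4199
RR = 0.7410 / 0.4199 = 1.765

1.765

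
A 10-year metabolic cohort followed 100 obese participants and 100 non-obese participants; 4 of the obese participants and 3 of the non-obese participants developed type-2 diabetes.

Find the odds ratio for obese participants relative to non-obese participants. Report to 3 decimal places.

odds, obese participants = 4/96 = 0.04167
odds, non-obese participants = 3/97 = 0.03093
OR = 0.04167 / 0.03093 = 1.347

1.347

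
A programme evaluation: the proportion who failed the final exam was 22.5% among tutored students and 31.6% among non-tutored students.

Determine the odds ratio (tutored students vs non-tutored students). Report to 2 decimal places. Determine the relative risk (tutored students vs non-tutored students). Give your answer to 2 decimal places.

OR = 0.63; RR = 0.71

odds, tutored students = 0.2250/0.7750 = 0.2903
odds, non-tutored students = 0.3160/0.6840 = 0.4620
OR = 0.2903 / 0.4620 = 0.63
RR = 0.2250 / 0.3160 = 0.71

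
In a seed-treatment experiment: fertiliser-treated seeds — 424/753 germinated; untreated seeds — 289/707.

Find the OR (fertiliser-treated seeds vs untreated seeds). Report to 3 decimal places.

OR = (424 × 418) / (329 × 289) = 177232/95081 ≈ 1.864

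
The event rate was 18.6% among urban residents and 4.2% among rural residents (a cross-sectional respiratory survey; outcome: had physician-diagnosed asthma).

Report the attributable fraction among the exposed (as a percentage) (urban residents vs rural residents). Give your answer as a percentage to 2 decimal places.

AR% = (0.18600 − 0.04200) / 0.18600 = 0.7742 → 77.42%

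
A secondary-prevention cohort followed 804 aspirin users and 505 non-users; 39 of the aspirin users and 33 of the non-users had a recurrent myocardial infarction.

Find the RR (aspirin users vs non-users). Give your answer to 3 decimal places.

risk, aspirin users = 39/804 = 0.04851
risk, non-users = 33/505 = 0.06535
RR = 0.04851 / 0.06535 = 0.742

0.742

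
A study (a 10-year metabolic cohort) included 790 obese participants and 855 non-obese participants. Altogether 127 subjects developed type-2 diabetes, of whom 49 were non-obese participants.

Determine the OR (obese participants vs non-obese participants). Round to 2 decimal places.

OR = 1.80

obese participants with the outcome: 127 − 49 = 78
obese participants without the outcome: 790 − 78 = 712
non-obese participants without the outcome: 855 − 49 = 806
odds, obese participants = 78/712 = 0.1096
odds, non-obese participants = 49/806 = 0.0608
OR = 0.1096 / 0.0608 = 1.80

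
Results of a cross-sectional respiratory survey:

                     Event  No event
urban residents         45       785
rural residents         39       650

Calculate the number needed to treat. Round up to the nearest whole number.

risk, urban residents = 45/830 = 0.054217
risk, rural residents = 39/689 = 0.056604
absolute risk difference = 0.002387
1 / 0.002387 = 418.936 → round up → 419

NNT: 419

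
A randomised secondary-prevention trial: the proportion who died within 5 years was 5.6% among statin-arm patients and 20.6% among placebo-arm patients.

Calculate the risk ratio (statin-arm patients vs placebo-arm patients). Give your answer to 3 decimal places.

RR = 0.0560 / 0.2060 = 0.272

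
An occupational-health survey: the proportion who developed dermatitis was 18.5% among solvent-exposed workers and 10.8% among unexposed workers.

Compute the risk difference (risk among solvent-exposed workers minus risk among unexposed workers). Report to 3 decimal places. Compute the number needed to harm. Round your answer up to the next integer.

RD = 0.077; NNH = 13

risk difference = 0.1850 − 0.1080 = 0.077
absolute risk difference = 0.077000
1 / 0.077000 = 12.987 → round up → 13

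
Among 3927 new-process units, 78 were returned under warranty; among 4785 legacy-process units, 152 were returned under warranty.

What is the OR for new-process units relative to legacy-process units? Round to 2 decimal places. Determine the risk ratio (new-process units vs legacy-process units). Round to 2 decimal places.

odds, new-process units = 78/3849 = 0.02027
odds, legacy-process units = 152/4633 = 0.03281
OR = 0.02027 / 0.03281 = 0.62
risk, new-process units = 78/3927 = 0.01986
risk, legacy-process units = 152/4785 = 0.03177
RR = 0.01986 / 0.03177 = 0.63

OR = 0.62; RR = 0.63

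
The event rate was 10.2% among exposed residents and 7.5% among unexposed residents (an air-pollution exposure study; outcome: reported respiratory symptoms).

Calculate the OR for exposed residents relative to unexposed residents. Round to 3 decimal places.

OR ≈ 1.401

odds, exposed residents = 0.1020/0.8980 = 0.1136
odds, unexposed residents = 0.0750/0.9250 = 0.0811
OR = 0.1136 / 0.0811 = 1.401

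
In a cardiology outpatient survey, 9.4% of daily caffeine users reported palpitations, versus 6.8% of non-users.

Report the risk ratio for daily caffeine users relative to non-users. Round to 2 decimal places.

RR = 0.0940 / 0.0680 = 1.38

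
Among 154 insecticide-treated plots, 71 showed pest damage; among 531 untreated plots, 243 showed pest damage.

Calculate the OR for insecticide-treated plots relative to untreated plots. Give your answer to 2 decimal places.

OR = (71 × 288) / (83 × 243) = 20448/20169 ≈ 1.01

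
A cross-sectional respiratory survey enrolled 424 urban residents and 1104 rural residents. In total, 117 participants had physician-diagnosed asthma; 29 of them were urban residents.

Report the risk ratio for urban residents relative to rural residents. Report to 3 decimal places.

urban residents without the outcome: 424 − 29 = 395
rural residents with the outcome: 117 − 29 = 88
rural residents without the outcome: 1104 − 88 = 1016
risk, urban residents = 29/424 = 0.0684
risk, rural residents = 88/1104 = 0.0797
RR = 0.0684 / 0.0797 = 0.858

RR ≈ 0.858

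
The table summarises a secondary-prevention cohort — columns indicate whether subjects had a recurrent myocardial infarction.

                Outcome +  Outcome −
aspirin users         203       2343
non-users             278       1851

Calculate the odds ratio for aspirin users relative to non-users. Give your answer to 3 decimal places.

odds, aspirin users = 203/2343 = 0.0866
odds, non-users = 278/1851 = 0.1502
OR = 0.0866 / 0.1502 = 0.577

OR: 0.577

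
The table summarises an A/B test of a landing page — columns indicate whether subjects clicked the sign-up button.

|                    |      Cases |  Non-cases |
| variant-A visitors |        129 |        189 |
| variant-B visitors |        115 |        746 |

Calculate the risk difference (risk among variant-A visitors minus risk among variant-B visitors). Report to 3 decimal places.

risk, variant-A visitors = 129/318 = 0.4057
risk, variant-B visitors = 115/861 = 0.1336
risk difference = 0.4057 − 0.1336 = 0.272

RD = 0.272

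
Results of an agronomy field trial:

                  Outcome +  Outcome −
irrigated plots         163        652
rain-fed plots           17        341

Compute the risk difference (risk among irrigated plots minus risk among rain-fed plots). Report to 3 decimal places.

risk, irrigated plots = 163/815 = 0.20000
risk, rain-fed plots = 17/358 = 0.04749
risk difference = 0.20000 − 0.04749 = 0.153

RD ≈ 0.153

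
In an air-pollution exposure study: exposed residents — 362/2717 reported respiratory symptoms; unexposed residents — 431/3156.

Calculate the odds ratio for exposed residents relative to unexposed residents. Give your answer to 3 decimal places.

OR = (362 × 2725) / (2355 × 431) = 986450/1015005 ≈ 0.972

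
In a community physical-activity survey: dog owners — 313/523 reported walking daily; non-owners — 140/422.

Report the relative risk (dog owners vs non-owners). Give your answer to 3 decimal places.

risk, dog owners = 313/523 = 0.5985
risk, non-owners = 140/422 = 0.3318
RR = 0.5985 / 0.3318 = 1.804

RR: 1.804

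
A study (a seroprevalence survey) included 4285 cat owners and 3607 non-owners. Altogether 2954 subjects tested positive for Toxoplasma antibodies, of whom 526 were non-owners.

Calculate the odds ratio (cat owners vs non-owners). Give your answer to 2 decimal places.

cat owners with the outcome: 2954 − 526 = 2428
cat owners without the outcome: 4285 − 2428 = 1857
non-owners without the outcome: 3607 − 526 = 3081
OR = (2428 × 3081) / (1857 × 526) = 7480668/976782 ≈ 7.66

7.66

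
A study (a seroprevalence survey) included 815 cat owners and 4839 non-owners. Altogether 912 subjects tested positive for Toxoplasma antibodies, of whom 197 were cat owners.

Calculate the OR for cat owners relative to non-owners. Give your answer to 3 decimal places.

cat owners without the outcome: 815 − 197 = 618
non-owners with the outcome: 912 − 197 = 715
non-owners without the outcome: 4839 − 715 = 4124
odds, cat owners = 197/618 = 0.3188
odds, non-owners = 715/4124 = 0.1734
OR = 0.3188 / 0.1734 = 1.839

OR = 1.839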